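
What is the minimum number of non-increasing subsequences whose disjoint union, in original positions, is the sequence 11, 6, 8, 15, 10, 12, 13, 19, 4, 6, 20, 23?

8

Place each on the leftmost legal pile:
11 → new pile 1 (tops now [11])
6 → pile 1 (tops now [6])
8 → new pile 2 (tops now [6, 8])
15 → new pile 3 (tops now [6, 8, 15])
10 → pile 3 (tops now [6, 8, 10])
12 → new pile 4 (tops now [6, 8, 10, 12])
13 → new pile 5 (tops now [6, 8, 10, 12, 13])
19 → new pile 6 (tops now [6, 8, 10, 12, 13, 19])
4 → pile 1 (tops now [4, 8, 10, 12, 13, 19])
6 → pile 2 (tops now [4, 6, 10, 12, 13, 19])
20 → new pile 7 (tops now [4, 6, 10, 12, 13, 19, 20])
23 → new pile 8 (tops now [4, 6, 10, 12, 13, 19, 20, 23])
Eight piles.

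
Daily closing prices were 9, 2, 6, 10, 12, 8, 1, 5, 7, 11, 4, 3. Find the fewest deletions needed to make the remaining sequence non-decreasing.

8

Fewest deletions = n − (longest non-decreasing subsequence).
i:      1  2  3  4  5  6  7  8  9 10 11 12
a[i]:   9  2  6 10 12  8  1  5  7 11  4  3
dp:     1  1  2  3  4  3  1  2  3  4  2  2
max dp = 4, so deletions = 12 − 4 = 8.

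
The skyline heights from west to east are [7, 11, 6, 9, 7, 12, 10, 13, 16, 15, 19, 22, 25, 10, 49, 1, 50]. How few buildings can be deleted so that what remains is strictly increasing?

7

Fewest deletions = n − (longest strictly increasing subsequence).
i:      1  2  3  4  5  6  7  8  9 10 11 12 13 14 15 16 17
a[i]:   7 11  6  9  7 12 10 13 16 15 19 22 25 10 49  1 50
dp:     1  2  1  2  2  3  3  4  5  5  6  7  8  3  9  1 10
max dp = 10, so deletions = 17 − 10 = 7.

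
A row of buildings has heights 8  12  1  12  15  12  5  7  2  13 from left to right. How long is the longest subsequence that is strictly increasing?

4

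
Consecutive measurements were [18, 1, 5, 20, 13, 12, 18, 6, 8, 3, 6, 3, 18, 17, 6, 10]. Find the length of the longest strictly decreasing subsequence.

Negate each value so 'decreasing' becomes 'increasing', then run patience tails on the negated sequence:
-18 → extends → [-18]
-1 → extends → [-18, -1]
-5 → replaces -1 → [-18, -5]
-20 → replaces -18 → [-20, -5]
-13 → replaces -5 → [-20, -13]
-12 → extends → [-20, -13, -12]
-18 → replaces -13 → [-20, -18, -12]
-6 → extends → [-20, -18, -12, -6]
-8 → replaces -6 → [-20, -18, -12, -8]
-3 → extends → [-20, -18, -12, -8, -3]
-6 → replaces -3 → [-20, -18, -12, -8, -6]
-3 → extends → [-20, -18, -12, -8, -6, -3]
-18 → already a tail → [-20, -18, -12, -8, -6, -3]
-17 → replaces -12 → [-20, -18, -17, -8, -6, -3]
-6 → already a tail → [-20, -18, -17, -8, -6, -3]
-10 → replaces -8 → [-20, -18, -17, -10, -6, -3]
Six tails, so the longest strictly decreasing subsequence of the original has length 6.

6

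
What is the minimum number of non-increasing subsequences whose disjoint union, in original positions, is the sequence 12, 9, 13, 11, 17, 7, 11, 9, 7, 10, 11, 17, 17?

5

The minimum number of non-increasing subsequences covering a sequence equals the length of its longest strictly increasing subsequence.
LIS length is 5 (e.g. 7, 9, 10, 11, 17), so 5 piles are needed.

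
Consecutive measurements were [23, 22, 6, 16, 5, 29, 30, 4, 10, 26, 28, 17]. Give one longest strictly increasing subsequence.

Patience tails give the LIS length; then backtrack through the dp parents:
23 → extends → [23]
22 → replaces 23 → [22]
6 → replaces 22 → [6]
16 → extends → [6, 16]
5 → replaces 6 → [5, 16]
29 → extends → [5, 16, 29]
30 → extends → [5, 16, 29, 30]
4 → replaces 5 → [4, 16, 29, 30]
10 → replaces 16 → [4, 10, 29, 30]
26 → replaces 29 → [4, 10, 26, 30]
28 → replaces 30 → [4, 10, 26, 28]
17 → replaces 26 → [4, 10, 17, 28]
Length 4; one witness is 6, 16, 29, 30.

6, 16, 29, 30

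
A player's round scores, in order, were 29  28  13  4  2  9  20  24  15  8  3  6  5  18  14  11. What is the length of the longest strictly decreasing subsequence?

Let dp[i] be the longest strictly decreasing subsequence ending at i:
i:      1  2  3  4  5  6  7  8  9 10 11 12 13 14 15 16
a[i]:  29 28 13  4  2  9 20 24 15  8  3  6  5 18 14 11
dp:     1  2  3  4  5  4  3  3  4  5  6  6  7  4  5  6
Maximum is 7.

7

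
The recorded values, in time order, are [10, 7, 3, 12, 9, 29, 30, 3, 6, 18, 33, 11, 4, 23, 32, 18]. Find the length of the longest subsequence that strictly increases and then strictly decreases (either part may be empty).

7

inc[i] = longest strictly increasing subsequence ending at i; dec[i] = longest strictly decreasing subsequence starting at i:
i:      1  2  3  4  5  6  7  8  9 10 11 12 13 14 15 16
a[i]:  10  7  3 12  9 29 30  3  6 18 33 11  4 23 32 18
inc:    1  1  1  2  2  3  4  1  2  3  5  3  2  4  5  4
dec:    4  3  1  4  3  4  4  1  2  3  3  2  1  2  2  1
Best peak at i=7 (value 30): inc=4, dec=4, length 4+4−1 = 7.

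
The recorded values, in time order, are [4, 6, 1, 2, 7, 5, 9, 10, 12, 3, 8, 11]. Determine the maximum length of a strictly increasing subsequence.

6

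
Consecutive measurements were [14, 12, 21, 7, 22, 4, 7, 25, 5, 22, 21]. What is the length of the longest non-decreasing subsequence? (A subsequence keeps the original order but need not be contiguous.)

Track the smallest tail for each achievable length (allowing ties):
14 → extends → [14]
12 → replaces 14 → [12]
21 → extends → [12, 21]
7 → replaces 12 → [7, 21]
22 → extends → [7, 21, 22]
4 → replaces 7 → [4, 21, 22]
7 → replaces 21 → [4, 7, 22]
25 → extends → [4, 7, 22, 25]
5 → replaces 7 → [4, 5, 22, 25]
22 → replaces 25 → [4, 5, 22, 22]
21 → replaces 22 → [4, 5, 21, 22]
Four tails, so the longest non-decreasing subsequence has length 4 (e.g. 14, 21, 22, 25).

4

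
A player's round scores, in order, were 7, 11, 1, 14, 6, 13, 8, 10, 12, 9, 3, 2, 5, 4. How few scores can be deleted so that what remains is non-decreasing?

Fewest deletions = n − (longest non-decreasing subsequence).
Patience tails:
7 → extends → [7]
11 → extends → [7, 11]
1 → replaces 7 → [1, 11]
14 → extends → [1, 11, 14]
6 → replaces 11 → [1, 6, 14]
13 → replaces 14 → [1, 6, 13]
8 → replaces 13 → [1, 6, 8]
10 → extends → [1, 6, 8, 10]
12 → extends → [1, 6, 8, 10, 12]
9 → replaces 10 → [1, 6, 8, 9, 12]
3 → replaces 6 → [1, 3, 8, 9, 12]
2 → replaces 3 → [1, 2, 8, 9, 12]
5 → replaces 8 → [1, 2, 5, 9, 12]
4 → replaces 5 → [1, 2, 4, 9, 12]
Longest non-decreasing subsequence has length 5, so deletions = 14 − 5 = 9.

9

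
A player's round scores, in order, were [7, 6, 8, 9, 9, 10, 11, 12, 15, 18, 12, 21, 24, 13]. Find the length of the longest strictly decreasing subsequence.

2

Let dp[i] be the longest strictly decreasing subsequence ending at i:
i:      1  2  3  4  5  6  7  8  9 10 11 12 13 14
a[i]:   7  6  8  9  9 10 11 12 15 18 12 21 24 13
dp:     1  2  1  1  1  1  1  1  1  1  2  1  1  2
Maximum is 2.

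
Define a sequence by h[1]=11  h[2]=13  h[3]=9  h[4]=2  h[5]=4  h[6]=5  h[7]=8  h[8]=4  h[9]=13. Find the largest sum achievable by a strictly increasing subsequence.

32

Let S[i] be the best sum of a strictly increasing subsequence ending at i:
i:      1  2  3  4  5  6  7  8  9
h[i]:  11 13  9  2  4  5  8  4 13
S:     11 24  9  2  6 11 19  6 32
Maximum is 32 (e.g. 2 + 4 + 5 + 8 + 13).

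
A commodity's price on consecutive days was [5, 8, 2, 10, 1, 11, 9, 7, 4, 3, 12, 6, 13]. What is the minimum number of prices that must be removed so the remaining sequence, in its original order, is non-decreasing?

7

Fewest deletions = n − (longest non-decreasing subsequence).
i:      1  2  3  4  5  6  7  8  9 10 11 12 13
a[i]:   5  8  2 10  1 11  9  7  4  3 12  6 13
dp:     1  2  1  3  1  4  3  2  2  2  5  3  6
max dp = 6, so deletions = 13 − 6 = 7.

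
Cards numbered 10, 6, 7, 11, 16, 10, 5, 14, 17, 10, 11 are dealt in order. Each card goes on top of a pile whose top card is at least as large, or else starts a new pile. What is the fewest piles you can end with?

5

The minimum number of non-increasing subsequences covering a sequence equals the length of its longest strictly increasing subsequence.
LIS length is 5 (e.g. 6, 7, 11, 16, 17), so 5 piles are needed.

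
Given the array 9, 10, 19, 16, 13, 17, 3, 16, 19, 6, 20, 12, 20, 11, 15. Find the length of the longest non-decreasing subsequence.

7

Let dp[i] be the length of the longest such subsequence ending at index i:
i:      1  2  3  4  5  6  7  8  9 10 11 12 13 14 15
a[i]:   9 10 19 16 13 17  3 16 19  6 20 12 20 11 15
dp:     1  2  3  3  3  4  1  4  5  2  6  3  7  3  4
Maximum dp value is 7.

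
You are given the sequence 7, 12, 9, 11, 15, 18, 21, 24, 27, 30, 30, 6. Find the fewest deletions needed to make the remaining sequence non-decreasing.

Fewest deletions = n − (longest non-decreasing subsequence).
Patience tails:
7 → extends → [7]
12 → extends → [7, 12]
9 → replaces 12 → [7, 9]
11 → extends → [7, 9, 11]
15 → extends → [7, 9, 11, 15]
18 → extends → [7, 9, 11, 15, 18]
21 → extends → [7, 9, 11, 15, 18, 21]
24 → extends → [7, 9, 11, 15, 18, 21, 24]
27 → extends → [7, 9, 11, 15, 18, 21, 24, 27]
30 → extends → [7, 9, 11, 15, 18, 21, 24, 27, 30]
30 → extends → [7, 9, 11, 15, 18, 21, 24, 27, 30, 30]
6 → replaces 7 → [6, 9, 11, 15, 18, 21, 24, 27, 30, 30]
Longest non-decreasing subsequence has length 10, so deletions = 12 − 10 = 2.

2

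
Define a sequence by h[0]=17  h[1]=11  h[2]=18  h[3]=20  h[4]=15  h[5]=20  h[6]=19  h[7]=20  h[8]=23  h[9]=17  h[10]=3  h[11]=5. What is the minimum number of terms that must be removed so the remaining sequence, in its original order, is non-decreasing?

Fewest deletions = n − (longest non-decreasing subsequence).
i:      0  1  2  3  4  5  6  7  8  9 10 11
h[i]:  17 11 18 20 15 20 19 20 23 17  3  5
dp:     1  1  2  3  2  4  3  5  6  3  1  2
max dp = 6, so deletions = 12 − 6 = 6.

6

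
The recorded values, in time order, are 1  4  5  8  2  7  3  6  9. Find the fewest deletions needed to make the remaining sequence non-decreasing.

Fewest deletions = n − (longest non-decreasing subsequence).
i:     1 2 3 4 5 6 7 8 9
a[i]:  1 4 5 8 2 7 3 6 9
dp:    1 2 3 4 2 4 3 4 5
max dp = 5, so deletions = 9 − 5 = 4.

4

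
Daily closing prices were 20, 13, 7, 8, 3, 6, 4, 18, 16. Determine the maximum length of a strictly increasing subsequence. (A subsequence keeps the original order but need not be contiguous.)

3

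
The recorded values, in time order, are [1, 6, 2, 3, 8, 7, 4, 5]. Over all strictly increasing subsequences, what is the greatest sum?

15

Let S[i] be the best sum of a strictly increasing subsequence ending at i:
i:      1  2  3  4  5  6  7  8
a[i]:   1  6  2  3  8  7  4  5
S:      1  7  3  6 15 14 10 15
Maximum is 15 (e.g. 1 + 6 + 8).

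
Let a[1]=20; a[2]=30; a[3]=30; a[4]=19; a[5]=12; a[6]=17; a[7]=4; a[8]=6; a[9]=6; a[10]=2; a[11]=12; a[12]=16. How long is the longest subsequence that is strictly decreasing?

5

Negate each value so 'decreasing' becomes 'increasing', then run patience tails on the negated sequence:
-20 → extends → [-20]
-30 → replaces -20 → [-30]
-30 → already a tail → [-30]
-19 → extends → [-30, -19]
-12 → extends → [-30, -19, -12]
-17 → replaces -12 → [-30, -19, -17]
-4 → extends → [-30, -19, -17, -4]
-6 → replaces -4 → [-30, -19, -17, -6]
-6 → already a tail → [-30, -19, -17, -6]
-2 → extends → [-30, -19, -17, -6, -2]
-12 → replaces -6 → [-30, -19, -17, -12, -2]
-16 → replaces -12 → [-30, -19, -17, -16, -2]
Five tails, so the longest strictly decreasing subsequence of the original has length 5.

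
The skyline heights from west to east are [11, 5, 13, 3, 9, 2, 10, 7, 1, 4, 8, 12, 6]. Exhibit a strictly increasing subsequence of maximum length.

Patience tails give the LIS length; then backtrack through the dp parents:
11 → extends → [11]
5 → replaces 11 → [5]
13 → extends → [5, 13]
3 → replaces 5 → [3, 13]
9 → replaces 13 → [3, 9]
2 → replaces 3 → [2, 9]
10 → extends → [2, 9, 10]
7 → replaces 9 → [2, 7, 10]
1 → replaces 2 → [1, 7, 10]
4 → replaces 7 → [1, 4, 10]
8 → replaces 10 → [1, 4, 8]
12 → extends → [1, 4, 8, 12]
6 → replaces 8 → [1, 4, 6, 12]
Length 4; one witness is 5, 9, 10, 12.

5, 9, 10, 12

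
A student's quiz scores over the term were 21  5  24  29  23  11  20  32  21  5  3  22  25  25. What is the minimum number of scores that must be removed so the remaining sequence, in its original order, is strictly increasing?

Fewest deletions = n − (longest strictly increasing subsequence).
i:      1  2  3  4  5  6  7  8  9 10 11 12 13 14
a[i]:  21  5 24 29 23 11 20 32 21  5  3 22 25 25
dp:     1  1  2  3  2  2  3  4  4  1  1  5  6  6
max dp = 6, so deletions = 14 − 6 = 8.

8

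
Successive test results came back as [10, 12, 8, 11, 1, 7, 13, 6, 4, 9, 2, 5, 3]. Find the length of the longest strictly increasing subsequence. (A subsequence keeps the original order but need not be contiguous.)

3

Track the smallest tail for each achievable length (strict):
10 → extends → [10]
12 → extends → [10, 12]
8 → replaces 10 → [8, 12]
11 → replaces 12 → [8, 11]
1 → replaces 8 → [1, 11]
7 → replaces 11 → [1, 7]
13 → extends → [1, 7, 13]
6 → replaces 7 → [1, 6, 13]
4 → replaces 6 → [1, 4, 13]
9 → replaces 13 → [1, 4, 9]
2 → replaces 4 → [1, 2, 9]
5 → replaces 9 → [1, 2, 5]
3 → replaces 5 → [1, 2, 3]
Three tails, so the longest strictly increasing subsequence has length 3 (e.g. 10, 12, 13).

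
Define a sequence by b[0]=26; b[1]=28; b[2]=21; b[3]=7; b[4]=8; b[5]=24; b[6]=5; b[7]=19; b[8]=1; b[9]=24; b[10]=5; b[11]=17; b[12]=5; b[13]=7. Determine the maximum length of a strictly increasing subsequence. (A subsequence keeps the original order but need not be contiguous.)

4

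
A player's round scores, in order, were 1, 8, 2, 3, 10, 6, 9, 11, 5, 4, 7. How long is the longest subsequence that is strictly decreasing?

4

Negate each value so 'decreasing' becomes 'increasing', then run patience tails on the negated sequence:
-1 → extends → [-1]
-8 → replaces -1 → [-8]
-2 → extends → [-8, -2]
-3 → replaces -2 → [-8, -3]
-10 → replaces -8 → [-10, -3]
-6 → replaces -3 → [-10, -6]
-9 → replaces -6 → [-10, -9]
-11 → replaces -10 → [-11, -9]
-5 → extends → [-11, -9, -5]
-4 → extends → [-11, -9, -5, -4]
-7 → replaces -5 → [-11, -9, -7, -4]
Four tails, so the longest strictly decreasing subsequence of the original has length 4.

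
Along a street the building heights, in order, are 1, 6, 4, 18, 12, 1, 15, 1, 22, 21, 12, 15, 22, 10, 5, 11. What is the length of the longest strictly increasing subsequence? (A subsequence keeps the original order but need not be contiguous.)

6

Track the smallest tail for each achievable length (strict):
1 → extends → [1]
6 → extends → [1, 6]
4 → replaces 6 → [1, 4]
18 → extends → [1, 4, 18]
12 → replaces 18 → [1, 4, 12]
1 → already a tail → [1, 4, 12]
15 → extends → [1, 4, 12, 15]
1 → already a tail → [1, 4, 12, 15]
22 → extends → [1, 4, 12, 15, 22]
21 → replaces 22 → [1, 4, 12, 15, 21]
12 → already a tail → [1, 4, 12, 15, 21]
15 → already a tail → [1, 4, 12, 15, 21]
22 → extends → [1, 4, 12, 15, 21, 22]
10 → replaces 12 → [1, 4, 10, 15, 21, 22]
5 → replaces 10 → [1, 4, 5, 15, 21, 22]
11 → replaces 15 → [1, 4, 5, 11, 21, 22]
Six tails, so the longest strictly increasing subsequence has length 6 (e.g. 1, 6, 12, 15, 21, 22).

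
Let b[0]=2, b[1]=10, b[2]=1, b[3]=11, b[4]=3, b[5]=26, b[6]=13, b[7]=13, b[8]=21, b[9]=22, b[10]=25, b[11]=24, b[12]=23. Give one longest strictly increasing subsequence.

2, 10, 11, 13, 21, 22, 25

Patience tails give the LIS length; then backtrack through the dp parents:
2 → extends → [2]
10 → extends → [2, 10]
1 → replaces 2 → [1, 10]
11 → extends → [1, 10, 11]
3 → replaces 10 → [1, 3, 11]
26 → extends → [1, 3, 11, 26]
13 → replaces 26 → [1, 3, 11, 13]
13 → already a tail → [1, 3, 11, 13]
21 → extends → [1, 3, 11, 13, 21]
22 → extends → [1, 3, 11, 13, 21, 22]
25 → extends → [1, 3, 11, 13, 21, 22, 25]
24 → replaces 25 → [1, 3, 11, 13, 21, 22, 24]
23 → replaces 24 → [1, 3, 11, 13, 21, 22, 23]
Length 7; one witness is 2, 10, 11, 13, 21, 22, 25.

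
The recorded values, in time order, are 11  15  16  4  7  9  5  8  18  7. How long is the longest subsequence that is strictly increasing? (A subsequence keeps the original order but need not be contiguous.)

Track the smallest tail for each achievable length (strict):
11 → extends → [11]
15 → extends → [11, 15]
16 → extends → [11, 15, 16]
4 → replaces 11 → [4, 15, 16]
7 → replaces 15 → [4, 7, 16]
9 → replaces 16 → [4, 7, 9]
5 → replaces 7 → [4, 5, 9]
8 → replaces 9 → [4, 5, 8]
18 → extends → [4, 5, 8, 18]
7 → replaces 8 → [4, 5, 7, 18]
Four tails, so the longest strictly increasing subsequence has length 4 (e.g. 11, 15, 16, 18).

4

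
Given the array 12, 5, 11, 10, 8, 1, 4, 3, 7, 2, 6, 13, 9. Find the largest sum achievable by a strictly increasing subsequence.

Let S[i] be the best sum of a strictly increasing subsequence ending at i:
i:      1  2  3  4  5  6  7  8  9 10 11 12 13
a[i]:  12  5 11 10  8  1  4  3  7  2  6 13  9
S:     12  5 16 15 13  1  5  4 12  3 11 29 22
Maximum is 29 (e.g. 5 + 11 + 13).

29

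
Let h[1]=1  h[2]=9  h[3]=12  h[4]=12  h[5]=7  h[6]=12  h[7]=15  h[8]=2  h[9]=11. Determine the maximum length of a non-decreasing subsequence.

6

Track the smallest tail for each achievable length (allowing ties):
1 → extends → [1]
9 → extends → [1, 9]
12 → extends → [1, 9, 12]
12 → extends → [1, 9, 12, 12]
7 → replaces 9 → [1, 7, 12, 12]
12 → extends → [1, 7, 12, 12, 12]
15 → extends → [1, 7, 12, 12, 12, 15]
2 → replaces 7 → [1, 2, 12, 12, 12, 15]
11 → replaces 12 → [1, 2, 11, 12, 12, 15]
Six tails, so the longest non-decreasing subsequence has length 6 (e.g. 1, 9, 12, 12, 12, 15).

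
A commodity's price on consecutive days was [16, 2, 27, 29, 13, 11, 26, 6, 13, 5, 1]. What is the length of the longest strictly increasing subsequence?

3

Track the smallest tail for each achievable length (strict):
16 → extends → [16]
2 → replaces 16 → [2]
27 → extends → [2, 27]
29 → extends → [2, 27, 29]
13 → replaces 27 → [2, 13, 29]
11 → replaces 13 → [2, 11, 29]
26 → replaces 29 → [2, 11, 26]
6 → replaces 11 → [2, 6, 26]
13 → replaces 26 → [2, 6, 13]
5 → replaces 6 → [2, 5, 13]
1 → replaces 2 → [1, 5, 13]
Three tails, so the longest strictly increasing subsequence has length 3 (e.g. 16, 27, 29).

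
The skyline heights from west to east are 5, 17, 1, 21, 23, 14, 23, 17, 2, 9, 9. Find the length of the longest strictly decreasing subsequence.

Let dp[i] be the longest strictly decreasing subsequence ending at i:
i:      1  2  3  4  5  6  7  8  9 10 11
a[i]:   5 17  1 21 23 14 23 17  2  9  9
dp:     1  1  2  1  1  2  1  2  3  3  3
Maximum is 3.

3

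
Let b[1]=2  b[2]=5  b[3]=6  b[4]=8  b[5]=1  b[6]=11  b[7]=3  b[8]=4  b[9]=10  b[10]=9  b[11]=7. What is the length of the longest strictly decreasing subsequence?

Negate each value so 'decreasing' becomes 'increasing', then run patience tails on the negated sequence:
-2 → extends → [-2]
-5 → replaces -2 → [-5]
-6 → replaces -5 → [-6]
-8 → replaces -6 → [-8]
-1 → extends → [-8, -1]
-11 → replaces -8 → [-11, -1]
-3 → replaces -1 → [-11, -3]
-4 → replaces -3 → [-11, -4]
-10 → replaces -4 → [-11, -10]
-9 → extends → [-11, -10, -9]
-7 → extends → [-11, -10, -9, -7]
Four tails, so the longest strictly decreasing subsequence of the original has length 4.

4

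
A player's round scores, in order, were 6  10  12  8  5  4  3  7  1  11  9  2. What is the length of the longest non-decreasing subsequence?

Track the smallest tail for each achievable length (allowing ties):
6 → extends → [6]
10 → extends → [6, 10]
12 → extends → [6, 10, 12]
8 → replaces 10 → [6, 8, 12]
5 → replaces 6 → [5, 8, 12]
4 → replaces 5 → [4, 8, 12]
3 → replaces 4 → [3, 8, 12]
7 → replaces 8 → [3, 7, 12]
1 → replaces 3 → [1, 7, 12]
11 → replaces 12 → [1, 7, 11]
9 → replaces 11 → [1, 7, 9]
2 → replaces 7 → [1, 2, 9]
Three tails, so the longest non-decreasing subsequence has length 3 (e.g. 6, 10, 12).

3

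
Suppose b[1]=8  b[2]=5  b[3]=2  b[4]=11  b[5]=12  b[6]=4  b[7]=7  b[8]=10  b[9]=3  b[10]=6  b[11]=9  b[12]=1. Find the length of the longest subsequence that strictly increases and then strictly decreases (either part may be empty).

6

inc[i] = longest strictly increasing subsequence ending at i; dec[i] = longest strictly decreasing subsequence starting at i:
i:      1  2  3  4  5  6  7  8  9 10 11 12
b[i]:   8  5  2 11 12  4  7 10  3  6  9  1
inc:    1  1  1  2  3  2  3  4  2  3  4  1
dec:    5  4  2  4  4  3  3  3  2  2  2  1
Best peak at i=5 (value 12): inc=3, dec=4, length 3+4−1 = 6.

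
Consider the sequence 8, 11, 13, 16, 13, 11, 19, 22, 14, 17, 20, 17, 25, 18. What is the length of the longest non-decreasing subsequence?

8

Let dp[i] be the length of the longest such subsequence ending at index i:
i:      1  2  3  4  5  6  7  8  9 10 11 12 13 14
a[i]:   8 11 13 16 13 11 19 22 14 17 20 17 25 18
dp:     1  2  3  4  4  3  5  6  5  6  7  7  8  8
Maximum dp value is 8.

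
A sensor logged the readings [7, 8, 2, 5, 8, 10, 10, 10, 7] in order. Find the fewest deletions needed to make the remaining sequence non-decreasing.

Fewest deletions = n − (longest non-decreasing subsequence).
i:      1  2  3  4  5  6  7  8  9
a[i]:   7  8  2  5  8 10 10 10  7
dp:     1  2  1  2  3  4  5  6  3
max dp = 6, so deletions = 9 − 6 = 3.

3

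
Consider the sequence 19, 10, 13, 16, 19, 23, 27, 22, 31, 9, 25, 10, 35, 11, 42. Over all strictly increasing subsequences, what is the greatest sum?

Let S[i] be the best sum of a strictly increasing subsequence ending at i:
i:       1   2   3   4   5   6   7   8   9  10  11  12  13  14  15
a[i]:   19  10  13  16  19  23  27  22  31   9  25  10  35  11  42
S:      19  10  23  39  58  81 108  80 139   9 106  19 174  30 216
Maximum is 216 (e.g. 10 + 13 + 16 + 19 + 23 + 27 + 31 + 35 + 42).

216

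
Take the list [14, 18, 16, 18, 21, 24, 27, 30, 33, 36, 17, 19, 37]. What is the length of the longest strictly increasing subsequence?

10

Track the smallest tail for each achievable length (strict):
14 → extends → [14]
18 → extends → [14, 18]
16 → replaces 18 → [14, 16]
18 → extends → [14, 16, 18]
21 → extends → [14, 16, 18, 21]
24 → extends → [14, 16, 18, 21, 24]
27 → extends → [14, 16, 18, 21, 24, 27]
30 → extends → [14, 16, 18, 21, 24, 27, 30]
33 → extends → [14, 16, 18, 21, 24, 27, 30, 33]
36 → extends → [14, 16, 18, 21, 24, 27, 30, 33, 36]
17 → replaces 18 → [14, 16, 17, 21, 24, 27, 30, 33, 36]
19 → replaces 21 → [14, 16, 17, 19, 24, 27, 30, 33, 36]
37 → extends → [14, 16, 17, 19, 24, 27, 30, 33, 36, 37]
Ten tails, so the longest strictly increasing subsequence has length 10 (e.g. 14, 16, 18, 21, 24, 27, 30, 33, 36, 37).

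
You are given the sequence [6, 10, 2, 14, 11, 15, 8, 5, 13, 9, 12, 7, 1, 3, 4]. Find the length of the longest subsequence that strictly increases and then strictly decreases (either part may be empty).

inc[i] = longest strictly increasing subsequence ending at i; dec[i] = longest strictly decreasing subsequence starting at i:
i:      1  2  3  4  5  6  7  8  9 10 11 12 13 14 15
a[i]:   6 10  2 14 11 15  8  5 13  9 12  7  1  3  4
inc:    1  2  1  3  3  4  2  2  4  3  4  3  1  2  3
dec:    3  4  2  5  4  5  3  2  4  3  3  2  1  1  1
Best peak at i=6 (value 15): inc=4, dec=5, length 4+5−1 = 8.

8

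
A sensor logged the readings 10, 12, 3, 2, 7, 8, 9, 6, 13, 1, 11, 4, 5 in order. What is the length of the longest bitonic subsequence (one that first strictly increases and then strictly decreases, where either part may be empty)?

7

inc[i] = longest strictly increasing subsequence ending at i; dec[i] = longest strictly decreasing subsequence starting at i:
i:      1  2  3  4  5  6  7  8  9 10 11 12 13
a[i]:  10 12  3  2  7  8  9  6 13  1 11  4  5
inc:    1  2  1  1  2  3  4  2  5  1  5  2  3
dec:    4  4  3  2  3  3  3  2  3  1  2  1  1
Best peak at i=9 (value 13): inc=5, dec=3, length 5+3−1 = 7.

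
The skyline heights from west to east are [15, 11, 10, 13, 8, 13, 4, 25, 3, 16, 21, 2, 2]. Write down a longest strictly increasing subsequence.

11, 13, 16, 21

Patience tails give the LIS length; then backtrack through the dp parents:
15 → extends → [15]
11 → replaces 15 → [11]
10 → replaces 11 → [10]
13 → extends → [10, 13]
8 → replaces 10 → [8, 13]
13 → already a tail → [8, 13]
4 → replaces 8 → [4, 13]
25 → extends → [4, 13, 25]
3 → replaces 4 → [3, 13, 25]
16 → replaces 25 → [3, 13, 16]
21 → extends → [3, 13, 16, 21]
2 → replaces 3 → [2, 13, 16, 21]
2 → already a tail → [2, 13, 16, 21]
Length 4; one witness is 11, 13, 16, 21.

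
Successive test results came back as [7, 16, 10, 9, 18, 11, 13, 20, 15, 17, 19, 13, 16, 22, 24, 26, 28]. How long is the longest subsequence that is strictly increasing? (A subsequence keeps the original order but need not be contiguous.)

11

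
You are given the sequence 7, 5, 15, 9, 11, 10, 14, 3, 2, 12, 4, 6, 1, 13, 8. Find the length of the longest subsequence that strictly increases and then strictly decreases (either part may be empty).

7

inc[i] = longest strictly increasing subsequence ending at i; dec[i] = longest strictly decreasing subsequence starting at i:
i:      1  2  3  4  5  6  7  8  9 10 11 12 13 14 15
a[i]:   7  5 15  9 11 10 14  3  2 12  4  6  1 13  8
inc:    1  1  2  2  3  3  4  1  1  4  2  3  1  5  4
dec:    5  4  6  4  5  4  4  3  2  3  2  2  1  2  1
Best peak at i=3 (value 15): inc=2, dec=6, length 2+6−1 = 7.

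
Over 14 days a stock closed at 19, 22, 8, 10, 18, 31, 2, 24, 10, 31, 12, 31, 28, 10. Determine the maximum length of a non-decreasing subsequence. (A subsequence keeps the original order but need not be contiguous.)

6

Track the smallest tail for each achievable length (allowing ties):
19 → extends → [19]
22 → extends → [19, 22]
8 → replaces 19 → [8, 22]
10 → replaces 22 → [8, 10]
18 → extends → [8, 10, 18]
31 → extends → [8, 10, 18, 31]
2 → replaces 8 → [2, 10, 18, 31]
24 → replaces 31 → [2, 10, 18, 24]
10 → replaces 18 → [2, 10, 10, 24]
31 → extends → [2, 10, 10, 24, 31]
12 → replaces 24 → [2, 10, 10, 12, 31]
31 → extends → [2, 10, 10, 12, 31, 31]
28 → replaces 31 → [2, 10, 10, 12, 28, 31]
10 → replaces 12 → [2, 10, 10, 10, 28, 31]
Six tails, so the longest non-decreasing subsequence has length 6 (e.g. 8, 10, 18, 31, 31, 31).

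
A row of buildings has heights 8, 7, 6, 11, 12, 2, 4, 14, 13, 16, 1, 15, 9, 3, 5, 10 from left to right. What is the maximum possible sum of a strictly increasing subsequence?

61

Let S[i] be the best sum of a strictly increasing subsequence ending at i:
i:      1  2  3  4  5  6  7  8  9 10 11 12 13 14 15 16
a[i]:   8  7  6 11 12  2  4 14 13 16  1 15  9  3  5 10
S:      8  7  6 19 31  2  6 45 44 61  1 60 17  5 11 27
Maximum is 61 (e.g. 8 + 11 + 12 + 14 + 16).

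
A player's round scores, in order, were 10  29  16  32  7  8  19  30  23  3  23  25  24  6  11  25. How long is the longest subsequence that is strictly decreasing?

5

Negate each value so 'decreasing' becomes 'increasing', then run patience tails on the negated sequence:
-10 → extends → [-10]
-29 → replaces -10 → [-29]
-16 → extends → [-29, -16]
-32 → replaces -29 → [-32, -16]
-7 → extends → [-32, -16, -7]
-8 → replaces -7 → [-32, -16, -8]
-19 → replaces -16 → [-32, -19, -8]
-30 → replaces -19 → [-32, -30, -8]
-23 → replaces -8 → [-32, -30, -23]
-3 → extends → [-32, -30, -23, -3]
-23 → already a tail → [-32, -30, -23, -3]
-25 → replaces -23 → [-32, -30, -25, -3]
-24 → replaces -3 → [-32, -30, -25, -24]
-6 → extends → [-32, -30, -25, -24, -6]
-11 → replaces -6 → [-32, -30, -25, -24, -11]
-25 → already a tail → [-32, -30, -25, -24, -11]
Five tails, so the longest strictly decreasing subsequence of the original has length 5.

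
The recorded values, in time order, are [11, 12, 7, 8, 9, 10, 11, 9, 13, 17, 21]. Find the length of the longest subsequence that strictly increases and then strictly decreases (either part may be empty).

8

inc[i] = longest strictly increasing subsequence ending at i; dec[i] = longest strictly decreasing subsequence starting at i:
i:      1  2  3  4  5  6  7  8  9 10 11
a[i]:  11 12  7  8  9 10 11  9 13 17 21
inc:    1  2  1  2  3  4  5  3  6  7  8
dec:    3  3  1  1  1  2  2  1  1  1  1
Best peak at i=11 (value 21): inc=8, dec=1, length 8+1−1 = 8.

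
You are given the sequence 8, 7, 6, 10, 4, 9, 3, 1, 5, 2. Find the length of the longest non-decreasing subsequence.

2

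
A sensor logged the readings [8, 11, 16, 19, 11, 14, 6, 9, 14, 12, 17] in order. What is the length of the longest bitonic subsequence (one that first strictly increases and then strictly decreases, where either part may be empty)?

inc[i] = longest strictly increasing subsequence ending at i; dec[i] = longest strictly decreasing subsequence starting at i:
i:      1  2  3  4  5  6  7  8  9 10 11
a[i]:   8 11 16 19 11 14  6  9 14 12 17
inc:    1  2  3  4  2  3  1  2  3  3  4
dec:    2  2  3  3  2  2  1  1  2  1  1
Best peak at i=4 (value 19): inc=4, dec=3, length 4+3−1 = 6.

6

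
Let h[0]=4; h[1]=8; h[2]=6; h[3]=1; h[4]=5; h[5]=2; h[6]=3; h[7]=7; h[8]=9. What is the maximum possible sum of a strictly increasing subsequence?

Let S[i] be the best sum of a strictly increasing subsequence ending at i:
i:      0  1  2  3  4  5  6  7  8
h[i]:   4  8  6  1  5  2  3  7  9
S:      4 12 10  1  9  3  6 17 26
Maximum is 26 (e.g. 4 + 6 + 7 + 9).

26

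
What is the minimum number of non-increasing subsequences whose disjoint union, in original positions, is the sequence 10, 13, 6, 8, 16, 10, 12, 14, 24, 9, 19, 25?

7

Place each on the leftmost legal pile:
10 → new pile 1 (tops now [10])
13 → new pile 2 (tops now [10, 13])
6 → pile 1 (tops now [6, 13])
8 → pile 2 (tops now [6, 8])
16 → new pile 3 (tops now [6, 8, 16])
10 → pile 3 (tops now [6, 8, 10])
12 → new pile 4 (tops now [6, 8, 10, 12])
14 → new pile 5 (tops now [6, 8, 10, 12, 14])
24 → new pile 6 (tops now [6, 8, 10, 12, 14, 24])
9 → pile 3 (tops now [6, 8, 9, 12, 14, 24])
19 → pile 6 (tops now [6, 8, 9, 12, 14, 19])
25 → new pile 7 (tops now [6, 8, 9, 12, 14, 19, 25])
Seven piles.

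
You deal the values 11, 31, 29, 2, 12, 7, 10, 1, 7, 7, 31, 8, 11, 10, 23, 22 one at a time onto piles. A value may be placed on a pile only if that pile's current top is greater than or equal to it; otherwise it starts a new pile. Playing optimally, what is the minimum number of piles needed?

The minimum number of non-increasing subsequences covering a sequence equals the length of its longest strictly increasing subsequence.
LIS length is 5 (e.g. 2, 7, 10, 11, 23), so 5 piles are needed.

5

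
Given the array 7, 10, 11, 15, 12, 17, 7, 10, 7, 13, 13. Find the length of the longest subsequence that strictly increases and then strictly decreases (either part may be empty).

7

inc[i] = longest strictly increasing subsequence ending at i; dec[i] = longest strictly decreasing subsequence starting at i:
i:      1  2  3  4  5  6  7  8  9 10 11
a[i]:   7 10 11 15 12 17  7 10  7 13 13
inc:    1  2  3  4  4  5  1  2  1  5  5
dec:    1  2  3  4  3  3  1  2  1  1  1
Best peak at i=4 (value 15): inc=4, dec=4, length 4+4−1 = 7.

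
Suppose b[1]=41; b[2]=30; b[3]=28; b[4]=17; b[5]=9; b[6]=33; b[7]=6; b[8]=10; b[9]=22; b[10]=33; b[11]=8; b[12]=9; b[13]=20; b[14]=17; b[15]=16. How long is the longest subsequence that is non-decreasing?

Let dp[i] be the length of the longest such subsequence ending at index i:
i:      1  2  3  4  5  6  7  8  9 10 11 12 13 14 15
b[i]:  41 30 28 17  9 33  6 10 22 33  8  9 20 17 16
dp:     1  1  1  1  1  2  1  2  3  4  2  3  4  4  4
Maximum dp value is 4.

4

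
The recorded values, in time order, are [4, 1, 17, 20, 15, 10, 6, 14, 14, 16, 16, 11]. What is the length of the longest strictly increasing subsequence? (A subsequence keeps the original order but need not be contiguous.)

4

Track the smallest tail for each achievable length (strict):
4 → extends → [4]
1 → replaces 4 → [1]
17 → extends → [1, 17]
20 → extends → [1, 17, 20]
15 → replaces 17 → [1, 15, 20]
10 → replaces 15 → [1, 10, 20]
6 → replaces 10 → [1, 6, 20]
14 → replaces 20 → [1, 6, 14]
14 → already a tail → [1, 6, 14]
16 → extends → [1, 6, 14, 16]
16 → already a tail → [1, 6, 14, 16]
11 → replaces 14 → [1, 6, 11, 16]
Four tails, so the longest strictly increasing subsequence has length 4 (e.g. 4, 10, 14, 16).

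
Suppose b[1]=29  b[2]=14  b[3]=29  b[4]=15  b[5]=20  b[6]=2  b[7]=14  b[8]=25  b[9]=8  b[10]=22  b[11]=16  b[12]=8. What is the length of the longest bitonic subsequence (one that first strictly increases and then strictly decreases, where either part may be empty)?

inc[i] = longest strictly increasing subsequence ending at i; dec[i] = longest strictly decreasing subsequence starting at i:
i:      1  2  3  4  5  6  7  8  9 10 11 12
b[i]:  29 14 29 15 20  2 14 25  8 22 16  8
inc:    1  1  2  2  3  1  2  4  2  4  3  2
dec:    5  2  5  3  3  1  2  4  1  3  2  1
Best peak at i=8 (value 25): inc=4, dec=4, length 4+4−1 = 7.

7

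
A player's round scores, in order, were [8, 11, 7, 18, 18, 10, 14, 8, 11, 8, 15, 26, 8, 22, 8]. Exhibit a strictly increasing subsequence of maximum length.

Patience tails give the LIS length; then backtrack through the dp parents:
8 → extends → [8]
11 → extends → [8, 11]
7 → replaces 8 → [7, 11]
18 → extends → [7, 11, 18]
18 → already a tail → [7, 11, 18]
10 → replaces 11 → [7, 10, 18]
14 → replaces 18 → [7, 10, 14]
8 → replaces 10 → [7, 8, 14]
11 → replaces 14 → [7, 8, 11]
8 → already a tail → [7, 8, 11]
15 → extends → [7, 8, 11, 15]
26 → extends → [7, 8, 11, 15, 26]
8 → already a tail → [7, 8, 11, 15, 26]
22 → replaces 26 → [7, 8, 11, 15, 22]
8 → already a tail → [7, 8, 11, 15, 22]
Length 5; one witness is 8, 11, 14, 15, 26.

8, 11, 14, 15, 26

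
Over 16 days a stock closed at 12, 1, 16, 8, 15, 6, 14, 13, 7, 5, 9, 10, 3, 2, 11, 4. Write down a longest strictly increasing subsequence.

Patience tails give the LIS length; then backtrack through the dp parents:
12 → extends → [12]
1 → replaces 12 → [1]
16 → extends → [1, 16]
8 → replaces 16 → [1, 8]
15 → extends → [1, 8, 15]
6 → replaces 8 → [1, 6, 15]
14 → replaces 15 → [1, 6, 14]
13 → replaces 14 → [1, 6, 13]
7 → replaces 13 → [1, 6, 7]
5 → replaces 6 → [1, 5, 7]
9 → extends → [1, 5, 7, 9]
10 → extends → [1, 5, 7, 9, 10]
3 → replaces 5 → [1, 3, 7, 9, 10]
2 → replaces 3 → [1, 2, 7, 9, 10]
11 → extends → [1, 2, 7, 9, 10, 11]
4 → replaces 7 → [1, 2, 4, 9, 10, 11]
Length 6; one witness is 1, 6, 7, 9, 10, 11.

1, 6, 7, 9, 10, 11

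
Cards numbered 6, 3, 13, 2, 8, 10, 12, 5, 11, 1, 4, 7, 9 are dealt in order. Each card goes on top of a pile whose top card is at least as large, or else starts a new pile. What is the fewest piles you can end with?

4

Place each on the leftmost legal pile:
6 → new pile 1 (tops now [6])
3 → pile 1 (tops now [3])
13 → new pile 2 (tops now [3, 13])
2 → pile 1 (tops now [2, 13])
8 → pile 2 (tops now [2, 8])
10 → new pile 3 (tops now [2, 8, 10])
12 → new pile 4 (tops now [2, 8, 10, 12])
5 → pile 2 (tops now [2, 5, 10, 12])
11 → pile 4 (tops now [2, 5, 10, 11])
1 → pile 1 (tops now [1, 5, 10, 11])
4 → pile 2 (tops now [1, 4, 10, 11])
7 → pile 3 (tops now [1, 4, 7, 11])
9 → pile 4 (tops now [1, 4, 7, 9])
Four piles.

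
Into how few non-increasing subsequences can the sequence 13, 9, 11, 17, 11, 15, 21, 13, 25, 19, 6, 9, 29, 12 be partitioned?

Place each on the leftmost legal pile:
13 → new pile 1 (tops now [13])
9 → pile 1 (tops now [9])
11 → new pile 2 (tops now [9, 11])
17 → new pile 3 (tops now [9, 11, 17])
11 → pile 2 (tops now [9, 11, 17])
15 → pile 3 (tops now [9, 11, 15])
21 → new pile 4 (tops now [9, 11, 15, 21])
13 → pile 3 (tops now [9, 11, 13, 21])
25 → new pile 5 (tops now [9, 11, 13, 21, 25])
19 → pile 4 (tops now [9, 11, 13, 19, 25])
6 → pile 1 (tops now [6, 11, 13, 19, 25])
9 → pile 2 (tops now [6, 9, 13, 19, 25])
29 → new pile 6 (tops now [6, 9, 13, 19, 25, 29])
12 → pile 3 (tops now [6, 9, 12, 19, 25, 29])
Six piles.

6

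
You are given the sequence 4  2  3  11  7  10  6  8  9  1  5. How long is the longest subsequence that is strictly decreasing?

4

Let dp[i] be the longest strictly decreasing subsequence ending at i:
i:      1  2  3  4  5  6  7  8  9 10 11
a[i]:   4  2  3 11  7 10  6  8  9  1  5
dp:     1  2  2  1  2  2  3  3  3  4  4
Maximum is 4.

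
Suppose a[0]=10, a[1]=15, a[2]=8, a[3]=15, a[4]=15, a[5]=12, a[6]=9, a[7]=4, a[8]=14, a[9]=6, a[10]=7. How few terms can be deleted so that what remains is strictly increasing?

8

Fewest deletions = n − (longest strictly increasing subsequence).
Patience tails:
10 → extends → [10]
15 → extends → [10, 15]
8 → replaces 10 → [8, 15]
15 → already a tail → [8, 15]
15 → already a tail → [8, 15]
12 → replaces 15 → [8, 12]
9 → replaces 12 → [8, 9]
4 → replaces 8 → [4, 9]
14 → extends → [4, 9, 14]
6 → replaces 9 → [4, 6, 14]
7 → replaces 14 → [4, 6, 7]
Longest strictly increasing subsequence has length 3, so deletions = 11 − 3 = 8.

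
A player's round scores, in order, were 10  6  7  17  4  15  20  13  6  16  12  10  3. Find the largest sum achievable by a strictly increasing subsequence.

50

Let S[i] be the best sum of a strictly increasing subsequence ending at i:
i:      1  2  3  4  5  6  7  8  9 10 11 12 13
a[i]:  10  6  7 17  4 15 20 13  6 16 12 10  3
S:     10  6 13 30  4 28 50 26 10 44 25 23  3
Maximum is 50 (e.g. 6 + 7 + 17 + 20).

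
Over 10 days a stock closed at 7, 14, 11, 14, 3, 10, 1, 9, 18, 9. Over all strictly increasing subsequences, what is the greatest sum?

50

Let S[i] be the best sum of a strictly increasing subsequence ending at i:
i:      1  2  3  4  5  6  7  8  9 10
a[i]:   7 14 11 14  3 10  1  9 18  9
S:      7 21 18 32  3 17  1 16 50 16
Maximum is 50 (e.g. 7 + 11 + 14 + 18).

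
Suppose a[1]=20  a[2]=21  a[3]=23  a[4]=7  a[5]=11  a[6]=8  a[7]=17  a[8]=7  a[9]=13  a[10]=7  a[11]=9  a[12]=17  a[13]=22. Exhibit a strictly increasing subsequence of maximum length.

Patience tails give the LIS length; then backtrack through the dp parents:
20 → extends → [20]
21 → extends → [20, 21]
23 → extends → [20, 21, 23]
7 → replaces 20 → [7, 21, 23]
11 → replaces 21 → [7, 11, 23]
8 → replaces 11 → [7, 8, 23]
17 → replaces 23 → [7, 8, 17]
7 → already a tail → [7, 8, 17]
13 → replaces 17 → [7, 8, 13]
7 → already a tail → [7, 8, 13]
9 → replaces 13 → [7, 8, 9]
17 → extends → [7, 8, 9, 17]
22 → extends → [7, 8, 9, 17, 22]
Length 5; one witness is 7, 11, 13, 17, 22.

7, 11, 13, 17, 22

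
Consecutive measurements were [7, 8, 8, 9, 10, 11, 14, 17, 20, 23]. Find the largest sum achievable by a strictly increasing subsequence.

Let S[i] be the best sum of a strictly increasing subsequence ending at i:
i:       1   2   3   4   5   6   7   8   9  10
a[i]:    7   8   8   9  10  11  14  17  20  23
S:       7  15  15  24  34  45  59  76  96 119
Maximum is 119 (e.g. 7 + 8 + 9 + 10 + 11 + 14 + 17 + 20 + 23).

119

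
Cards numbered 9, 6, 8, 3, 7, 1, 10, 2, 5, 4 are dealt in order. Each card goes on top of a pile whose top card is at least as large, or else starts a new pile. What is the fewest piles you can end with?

3

Place each on the leftmost legal pile:
9 → new pile 1 (tops now [9])
6 → pile 1 (tops now [6])
8 → new pile 2 (tops now [6, 8])
3 → pile 1 (tops now [3, 8])
7 → pile 2 (tops now [3, 7])
1 → pile 1 (tops now [1, 7])
10 → new pile 3 (tops now [1, 7, 10])
2 → pile 2 (tops now [1, 2, 10])
5 → pile 3 (tops now [1, 2, 5])
4 → pile 3 (tops now [1, 2, 4])
Three piles.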